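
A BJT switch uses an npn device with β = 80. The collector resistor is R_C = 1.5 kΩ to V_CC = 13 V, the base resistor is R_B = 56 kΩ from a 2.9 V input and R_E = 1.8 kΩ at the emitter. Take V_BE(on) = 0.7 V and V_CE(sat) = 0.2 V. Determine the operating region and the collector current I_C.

Assume active. Base-emitter loop: I_B = (V_BB − V_BE)/(R_B + (β+1)R_E) = (2.9 − 0.7)/(56 + 81×1.8) = 0.0109 mA.
I_C = β·I_B = 80×0.0109 = 0.872 mA.
V_CE = V_CC − I_C·R_C − I_E·R_E = 13 − 0.872×1.5 − 0.883×1.8 = 10.1 V > V_CE(sat), so the active-region assumption holds.

active; I_C ≈ 0.87 mA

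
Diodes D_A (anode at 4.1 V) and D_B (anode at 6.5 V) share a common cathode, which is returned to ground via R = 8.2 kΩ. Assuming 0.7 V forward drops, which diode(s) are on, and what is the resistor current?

Assume both conduct. Then node N would need to be at both 4.1−0.7 = 3.4 V and 6.5−0.7 = 5.8 V, which is impossible.
Assume only D_B conducts: V_N = 6.5 − 0.7 = 5.8 V, so I_R = 5.8/8.2 = 0.707 mA.
Check D_A: its anode-to-cathode voltage is 4.1 − 5.8 = -1.7 V < 0.7 V, so it is off. The assumption is consistent.

Only D_B conducts; I_R ≈ 0.71 mA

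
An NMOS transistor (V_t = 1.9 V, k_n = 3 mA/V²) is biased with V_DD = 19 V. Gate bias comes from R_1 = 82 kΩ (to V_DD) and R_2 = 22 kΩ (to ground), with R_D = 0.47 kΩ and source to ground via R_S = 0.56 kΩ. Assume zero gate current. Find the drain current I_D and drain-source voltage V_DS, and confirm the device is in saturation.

I_D ≈ 1.8 mA, V_DS ≈ 17 V

V_G = V_DD·R_2/(R_1+R_2) = 19×22/104 = 4.02 V.
Assume saturation: I_D = (k_n/2)(V_GS − V_t)² with V_GS = V_G − I_D·R_S = 4.02 − 0.56·I_D.
Substituting gives 0.47·I_D² − 4.56·I_D + 6.74 = 0, with roots I_D = 1.82 or 7.88 mA.
The root I_D = 7.88 mA gives V_GS = -0.391 V ≤ V_t, so take I_D = 1.82 mA.
Then V_GS = 3 V and V_DS = V_DD − I_D(R_D+R_S) = 19 − 1.82×1.03 = 17.1 V.
Saturation requires V_DS ≥ V_GS − V_t = 1.1 V; 17.1 ≥ 1.1 ✓.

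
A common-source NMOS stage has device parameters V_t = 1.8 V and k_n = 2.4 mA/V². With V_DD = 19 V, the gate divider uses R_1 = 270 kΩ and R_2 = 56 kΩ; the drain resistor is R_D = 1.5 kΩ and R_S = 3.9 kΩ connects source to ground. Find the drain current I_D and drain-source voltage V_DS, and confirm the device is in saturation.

I_D ≈ 0.26 mA, V_DS ≈ 18 V

V_G = V_DD·R_2/(R_1+R_2) = 19×56/326 = 3.26 V.
Assume saturation: I_D = (k_n/2)(V_GS − V_t)² with V_GS = V_G − I_D·R_S = 3.26 − 3.9·I_D.
Substituting gives 18.3·I_D² − 14.7·I_D + 2.57 = 0, with roots I_D = 0.257 or 0.549 mA.
The root I_D = 0.549 mA gives V_GS = 1.12 V ≤ V_t, so take I_D = 0.257 mA.
Then V_GS = 2.26 V and V_DS = V_DD − I_D(R_D+R_S) = 19 − 0.257×5.4 = 17.6 V.
Saturation requires V_DS ≥ V_GS − V_t = 0.463 V; 17.6 ≥ 0.463 ✓.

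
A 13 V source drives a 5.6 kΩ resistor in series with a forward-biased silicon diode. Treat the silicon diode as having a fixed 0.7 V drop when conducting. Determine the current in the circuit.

KVL around the loop: 13 = V_D + I·R = 0.7 + I × 5.6 kΩ.
So I = (13 − 0.7) / 5.6 kΩ = 12.3 / 5.6 = 2.2 mA.

I ≈ 2.2 mA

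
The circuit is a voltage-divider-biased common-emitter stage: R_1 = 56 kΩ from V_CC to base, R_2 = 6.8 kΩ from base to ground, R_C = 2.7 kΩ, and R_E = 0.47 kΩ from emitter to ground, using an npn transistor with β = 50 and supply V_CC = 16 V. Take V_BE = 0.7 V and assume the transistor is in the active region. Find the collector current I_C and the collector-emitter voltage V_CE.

I_C ≈ 1.7 mA, V_CE ≈ 11 V

Thevenize the base divider: V_Th = V_CC·R_2/(R_1+R_2) = 16×6.8/62.8 = 1.73 V, R_Th = R_1‖R_2 = 6.06 kΩ.
Base-emitter loop: V_Th = I_B·R_Th + V_BE + (β+1)I_B·R_E, so I_B = (1.73 − 0.7) / (6.06 + 51×0.47) = 0.0344 mA.
I_C = β·I_B = 50×0.0344 = 1.72 mA, and I_E = (β+1)I_B = 1.75 mA.
V_CE = V_CC − I_C·R_C − I_E·R_E = 16 − 1.72×2.7 − 1.75×0.47 = 10.5 V.
V_CE = 10.5 V > 0.2 V confirms active-region operation.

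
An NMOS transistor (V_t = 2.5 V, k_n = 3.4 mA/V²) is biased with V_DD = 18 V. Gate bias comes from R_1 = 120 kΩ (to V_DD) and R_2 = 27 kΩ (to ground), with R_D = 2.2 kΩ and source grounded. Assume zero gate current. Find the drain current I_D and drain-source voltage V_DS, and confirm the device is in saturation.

V_G = V_DD·R_2/(R_1+R_2) = 18×27/147 = 3.31 V. With the source grounded, V_GS = V_G = 3.31 V.
Assume saturation: I_D = (k_n/2)(V_GS − V_t)² = (3.4/2)×(3.31 − 2.5)² = 1.7×0.806² = 1.1 mA.
V_DS = V_DD − I_D·R_D = 18 − 1.1×2.2 = 15.6 V.
Saturation requires V_DS ≥ V_GS − V_t = 0.806 V; 15.6 ≥ 0.806 ✓.

I_D ≈ 1.1 mA, V_DS ≈ 16 V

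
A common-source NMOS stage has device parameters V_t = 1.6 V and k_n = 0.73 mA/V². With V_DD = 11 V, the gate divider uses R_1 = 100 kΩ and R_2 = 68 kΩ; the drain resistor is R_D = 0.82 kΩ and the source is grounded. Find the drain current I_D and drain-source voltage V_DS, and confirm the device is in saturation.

V_G = V_DD·R_2/(R_1+R_2) = 11×68/168 = 4.45 V. With the source grounded, V_GS = V_G = 4.45 V.
Assume saturation: I_D = (k_n/2)(V_GS − V_t)² = (0.73/2)×(4.45 − 1.6)² = 0.365×2.85² = 2.97 mA.
V_DS = V_DD − I_D·R_D = 11 − 2.97×0.82 = 8.56 V.
Saturation requires V_DS ≥ V_GS − V_t = 2.85 V; 8.56 ≥ 2.85 ✓.

I_D ≈ 3 mA, V_DS ≈ 8.6 V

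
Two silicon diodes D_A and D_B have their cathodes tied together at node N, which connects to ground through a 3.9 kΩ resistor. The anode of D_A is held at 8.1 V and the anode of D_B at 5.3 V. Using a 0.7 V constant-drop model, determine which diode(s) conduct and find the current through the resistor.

Assume both conduct. Then node N would need to be at both 8.1−0.7 = 7.4 V and 5.3−0.7 = 4.6 V, which is impossible.
Assume only D_A conducts: V_N = 8.1 − 0.7 = 7.4 V, so I_R = 7.4/3.9 = 1.9 mA.
Check D_B: its anode-to-cathode voltage is 5.3 − 7.4 = -2.1 V < 0.7 V, so it is off. The assumption is consistent.

Only D_A conducts; I_R ≈ 1.9 mA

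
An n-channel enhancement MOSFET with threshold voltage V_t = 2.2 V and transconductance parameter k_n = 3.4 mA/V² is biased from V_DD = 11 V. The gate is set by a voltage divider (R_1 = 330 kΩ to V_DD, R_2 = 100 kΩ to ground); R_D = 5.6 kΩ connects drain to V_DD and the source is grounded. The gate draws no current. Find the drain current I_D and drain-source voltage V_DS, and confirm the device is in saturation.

I_D ≈ 0.22 mA, V_DS ≈ 9.8 V

V_G = V_DD·R_2/(R_1+R_2) = 11×100/430 = 2.56 V. With the source grounded, V_GS = V_G = 2.56 V.
Assume saturation: I_D = (k_n/2)(V_GS − V_t)² = (3.4/2)×(2.56 − 2.2)² = 1.7×0.358² = 0.218 mA.
V_DS = V_DD − I_D·R_D = 11 − 0.218×5.6 = 9.78 V.
Saturation requires V_DS ≥ V_GS − V_t = 0.358 V; 9.78 ≥ 0.358 ✓.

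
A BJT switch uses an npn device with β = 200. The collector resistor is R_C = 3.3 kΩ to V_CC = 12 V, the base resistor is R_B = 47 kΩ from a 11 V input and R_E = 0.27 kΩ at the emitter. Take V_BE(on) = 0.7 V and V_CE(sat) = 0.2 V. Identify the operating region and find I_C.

Assume active: I_B = (11 − 0.7)/(47 + 201×0.27) = 0.102 mA, I_C = β·I_B = 20.3 mA.
Then V_CE = 12 − 20.3×3.3 − 20.4×0.27 = -60.6 V < 0.2 V — the active assumption fails.
Re-solve with V_CE = 0.2 V. KCL at the emitter: V_E/R_E = (V_BB−0.7−V_E)/R_B + (V_CC−0.2−V_E)/R_C, giving V_E = 0.942 V.
I_C = (V_CC − 0.2 − V_E)/R_C = (11.8 − 0.942)/3.3 = 3.29 mA.
Check: I_B = (10.3 − 0.942)/47 = 0.199 mA, and β·I_B = 39.8 mA > I_C, confirming saturation.

saturation; I_C ≈ 3.3 mA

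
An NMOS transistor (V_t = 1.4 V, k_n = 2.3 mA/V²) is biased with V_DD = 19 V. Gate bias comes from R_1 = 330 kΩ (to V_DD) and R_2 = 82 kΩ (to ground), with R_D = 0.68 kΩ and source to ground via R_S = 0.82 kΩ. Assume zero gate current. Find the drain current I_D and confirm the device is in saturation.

V_G = V_DD·R_2/(R_1+R_2) = 19×82/412 = 3.78 V.
Assume saturation: I_D = (k_n/2)(V_GS − V_t)² with V_GS = V_G − I_D·R_S = 3.78 − 0.82·I_D.
Substituting gives 0.773·I_D² − 5.49·I_D + 6.52 = 0, with roots I_D = 1.51 or 5.59 mA.
The root I_D = 5.59 mA gives V_GS = -0.806 V ≤ V_t, so take I_D = 1.51 mA.
Then V_GS = 2.55 V and V_DS = V_DD − I_D(R_D+R_S) = 19 − 1.51×1.5 = 16.7 V.
Saturation requires V_DS ≥ V_GS − V_t = 1.15 V; 16.7 ≥ 1.15 ✓.

I_D ≈ 1.5 mA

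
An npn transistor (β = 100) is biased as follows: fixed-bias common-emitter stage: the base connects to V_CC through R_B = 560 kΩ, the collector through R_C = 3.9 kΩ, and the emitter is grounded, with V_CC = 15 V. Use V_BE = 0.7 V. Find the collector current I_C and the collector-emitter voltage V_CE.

I_C ≈ 2.6 mA, V_CE ≈ 5 V

Base loop: V_CC = I_B·R_B + V_BE, so I_B = (15 − 0.7)/560 kΩ = 0.0255 mA.
In the active region I_C = β·I_B = 100 × 0.0255 = 2.55 mA.
Collector loop: V_CE = V_CC − I_C·R_C = 15 − 2.55×3.9 = 5.04 V.
Since V_CE = 5.04 V > V_CE(sat) ≈ 0.2 V, the transistor is in the active region as assumed.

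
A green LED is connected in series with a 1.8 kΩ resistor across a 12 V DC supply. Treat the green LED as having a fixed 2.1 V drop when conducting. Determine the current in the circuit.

KVL around the loop: 12 = V_D + I·R = 2.1 + I × 1.8 kΩ.
So I = (12 − 2.1) / 1.8 kΩ = 9.9 / 1.8 = 5.5 mA.

I ≈ 5.5 mA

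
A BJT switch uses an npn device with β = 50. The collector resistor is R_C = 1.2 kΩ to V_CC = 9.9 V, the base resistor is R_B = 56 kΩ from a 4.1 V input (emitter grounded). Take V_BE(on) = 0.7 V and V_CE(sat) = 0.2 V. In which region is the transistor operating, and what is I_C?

Assume active. Base-emitter loop: I_B = (V_BB − V_BE)/R_B = (4.1 − 0.7)/56 = 0.0607 mA.
I_C = β·I_B = 50×0.0607 = 3.04 mA.
V_CE = V_CC − I_C·R_C = 9.9 − 3.04×1.2 = 6.26 V > V_CE(sat), so the active-region assumption holds.

active; I_C ≈ 3 mA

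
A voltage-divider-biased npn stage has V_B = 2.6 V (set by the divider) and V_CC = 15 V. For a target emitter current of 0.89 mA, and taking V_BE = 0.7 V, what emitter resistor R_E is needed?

R_E ≈ 2.1 kΩ

V_E = V_B − V_BE = 2.6 − 0.7 = 1.9 V.
R_E = V_E / I_E = 1.9 / 0.89 = 2.13 kΩ.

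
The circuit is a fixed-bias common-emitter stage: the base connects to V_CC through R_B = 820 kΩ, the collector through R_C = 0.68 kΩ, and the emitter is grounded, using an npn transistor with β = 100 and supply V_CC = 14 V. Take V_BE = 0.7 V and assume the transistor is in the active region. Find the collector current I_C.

I_C ≈ 1.6 mA

Base loop: V_CC = I_B·R_B + V_BE, so I_B = (14 − 0.7)/820 kΩ = 0.0162 mA.
In the active region I_C = β·I_B = 100 × 0.0162 = 1.62 mA.
Collector loop: V_CE = V_CC − I_C·R_C = 14 − 1.62×0.68 = 12.9 V.
Since V_CE = 12.9 V > V_CE(sat) ≈ 0.2 V, the transistor is in the active region as assumed.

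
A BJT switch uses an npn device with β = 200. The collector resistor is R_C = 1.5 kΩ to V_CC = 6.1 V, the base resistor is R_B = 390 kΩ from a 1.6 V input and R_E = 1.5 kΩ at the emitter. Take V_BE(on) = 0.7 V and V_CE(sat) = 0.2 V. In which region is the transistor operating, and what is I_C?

active; I_C ≈ 0.26 mA

Assume active. Base-emitter loop: I_B = (V_BB − V_BE)/(R_B + (β+1)R_E) = (1.6 − 0.7)/(390 + 201×1.5) = 0.0013 mA.
I_C = β·I_B = 200×0.0013 = 0.26 mA.
V_CE = V_CC − I_C·R_C − I_E·R_E = 6.1 − 0.26×1.5 − 0.262×1.5 = 5.32 V > V_CE(sat), so the active-region assumption holds.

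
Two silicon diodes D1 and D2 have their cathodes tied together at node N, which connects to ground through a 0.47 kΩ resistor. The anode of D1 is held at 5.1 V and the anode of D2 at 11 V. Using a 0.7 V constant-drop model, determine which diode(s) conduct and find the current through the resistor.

Only D2 conducts; I_R ≈ 22 mA

Assume both conduct. Then node N would need to be at both 5.1−0.7 = 4.4 V and 11−0.7 = 10.3 V, which is impossible.
Assume only D2 conducts: V_N = 11 − 0.7 = 10.3 V, so I_R = 10.3/0.47 = 21.9 mA.
Check D1: its anode-to-cathode voltage is 5.1 − 10.3 = -5.2 V < 0.7 V, so it is off. The assumption is consistent.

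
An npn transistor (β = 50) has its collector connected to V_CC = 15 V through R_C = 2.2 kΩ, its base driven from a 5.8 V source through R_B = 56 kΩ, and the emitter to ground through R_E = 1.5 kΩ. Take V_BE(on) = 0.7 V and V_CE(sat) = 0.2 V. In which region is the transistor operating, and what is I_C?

Assume active. Base-emitter loop: I_B = (V_BB − V_BE)/(R_B + (β+1)R_E) = (5.8 − 0.7)/(56 + 51×1.5) = 0.0385 mA.
I_C = β·I_B = 50×0.0385 = 1.92 mA.
V_CE = V_CC − I_C·R_C − I_E·R_E = 15 − 1.92×2.2 − 1.96×1.5 = 7.82 V > V_CE(sat), so the active-region assumption holds.

active; I_C ≈ 1.9 mA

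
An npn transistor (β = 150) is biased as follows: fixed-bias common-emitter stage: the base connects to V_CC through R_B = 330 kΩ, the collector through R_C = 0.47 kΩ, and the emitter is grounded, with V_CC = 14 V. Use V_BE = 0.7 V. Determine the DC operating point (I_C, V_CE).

I_C ≈ 6 mA, V_CE ≈ 11 V

Base loop: V_CC = I_B·R_B + V_BE, so I_B = (14 − 0.7)/330 kΩ = 0.0403 mA.
In the active region I_C = β·I_B = 150 × 0.0403 = 6.05 mA.
Collector loop: V_CE = V_CC − I_C·R_C = 14 − 6.05×0.47 = 11.2 V.
Since V_CE = 11.2 V > V_CE(sat) ≈ 0.2 V, the transistor is in the active region as assumed.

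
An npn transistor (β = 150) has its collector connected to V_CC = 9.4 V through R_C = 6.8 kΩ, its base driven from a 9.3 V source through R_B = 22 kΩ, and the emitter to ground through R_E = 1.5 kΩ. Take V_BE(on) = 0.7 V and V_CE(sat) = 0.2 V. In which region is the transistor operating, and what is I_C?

Assume active: I_B = (9.3 − 0.7)/(22 + 151×1.5) = 0.0346 mA, I_C = β·I_B = 5.19 mA.
Then V_CE = 9.4 − 5.19×6.8 − 5.23×1.5 = -33.7 V < 0.2 V — the active assumption fails.
Re-solve with V_CE = 0.2 V. KCL at the emitter: V_E/R_E = (V_BB−0.7−V_E)/R_B + (V_CC−0.2−V_E)/R_C, giving V_E = 2.03 V.
I_C = (V_CC − 0.2 − V_E)/R_C = (9.2 − 2.03)/6.8 = 1.05 mA.
Check: I_B = (8.6 − 2.03)/22 = 0.299 mA, and β·I_B = 44.8 mA > I_C, confirming saturation.

saturation; I_C ≈ 1.1 mA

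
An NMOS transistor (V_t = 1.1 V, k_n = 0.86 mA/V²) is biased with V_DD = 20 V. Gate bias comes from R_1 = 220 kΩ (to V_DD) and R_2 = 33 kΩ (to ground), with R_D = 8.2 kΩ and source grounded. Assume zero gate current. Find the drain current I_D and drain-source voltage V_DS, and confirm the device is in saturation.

V_G = V_DD·R_2/(R_1+R_2) = 20×33/253 = 2.61 V. With the source grounded, V_GS = V_G = 2.61 V.
Assume saturation: I_D = (k_n/2)(V_GS − V_t)² = (0.86/2)×(2.61 − 1.1)² = 0.43×1.51² = 0.979 mA.
V_DS = V_DD − I_D·R_D = 20 − 0.979×8.2 = 12 V.
Saturation requires V_DS ≥ V_GS − V_t = 1.51 V; 12 ≥ 1.51 ✓.

I_D ≈ 0.98 mA, V_DS ≈ 12 V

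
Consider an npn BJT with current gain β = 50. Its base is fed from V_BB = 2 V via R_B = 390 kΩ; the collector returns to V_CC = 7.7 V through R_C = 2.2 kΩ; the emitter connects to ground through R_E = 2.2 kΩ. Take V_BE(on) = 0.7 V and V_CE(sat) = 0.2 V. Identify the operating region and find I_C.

Assume active. Base-emitter loop: I_B = (V_BB − V_BE)/(R_B + (β+1)R_E) = (2 − 0.7)/(390 + 51×2.2) = 0.00259 mA.
I_C = β·I_B = 50×0.00259 = 0.129 mA.
V_CE = V_CC − I_C·R_C − I_E·R_E = 7.7 − 0.129×2.2 − 0.132×2.2 = 7.12 V > V_CE(sat), so the active-region assumption holds.

active; I_C ≈ 0.13 mA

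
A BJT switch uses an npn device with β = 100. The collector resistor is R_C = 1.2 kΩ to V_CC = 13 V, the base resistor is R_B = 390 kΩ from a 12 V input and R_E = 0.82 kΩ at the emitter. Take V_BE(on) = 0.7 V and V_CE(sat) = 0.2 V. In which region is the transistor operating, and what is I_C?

Assume active. Base-emitter loop: I_B = (V_BB − V_BE)/(R_B + (β+1)R_E) = (12 − 0.7)/(390 + 101×0.82) = 0.0239 mA.
I_C = β·I_B = 100×0.0239 = 2.39 mA.
V_CE = V_CC − I_C·R_C − I_E·R_E = 13 − 2.39×1.2 − 2.41×0.82 = 8.15 V > V_CE(sat), so the active-region assumption holds.

active; I_C ≈ 2.4 mA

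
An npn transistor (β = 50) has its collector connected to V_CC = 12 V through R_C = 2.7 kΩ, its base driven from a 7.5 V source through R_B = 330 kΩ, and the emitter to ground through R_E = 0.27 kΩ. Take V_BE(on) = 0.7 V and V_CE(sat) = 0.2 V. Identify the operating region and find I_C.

Assume active. Base-emitter loop: I_B = (V_BB − V_BE)/(R_B + (β+1)R_E) = (7.5 − 0.7)/(330 + 51×0.27) = 0.0198 mA.
I_C = β·I_B = 50×0.0198 = 0.989 mA.
V_CE = V_CC − I_C·R_C − I_E·R_E = 12 − 0.989×2.7 − 1.01×0.27 = 9.06 V > V_CE(sat), so the active-region assumption holds.

active; I_C ≈ 0.99 mA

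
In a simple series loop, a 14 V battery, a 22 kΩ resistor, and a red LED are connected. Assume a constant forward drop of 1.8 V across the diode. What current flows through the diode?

I ≈ 0.55 mA

KVL around the loop: 14 = V_D + I·R = 1.8 + I × 22 kΩ.
So I = (14 − 1.8) / 22 kΩ = 12.2 / 22 = 0.555 mA.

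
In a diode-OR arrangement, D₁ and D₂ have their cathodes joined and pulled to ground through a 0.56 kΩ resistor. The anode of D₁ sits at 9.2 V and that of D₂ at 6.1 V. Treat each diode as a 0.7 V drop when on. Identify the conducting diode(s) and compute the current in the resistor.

Only D₁ conducts; I_R ≈ 15 mA

Assume both conduct. Then node N would need to be at both 9.2−0.7 = 8.5 V and 6.1−0.7 = 5.4 V, which is impossible.
Assume only D₁ conducts: V_N = 9.2 − 0.7 = 8.5 V, so I_R = 8.5/0.56 = 15.2 mA.
Check D₂: its anode-to-cathode voltage is 6.1 − 8.5 = -2.4 V < 0.7 V, so it is off. The assumption is consistent.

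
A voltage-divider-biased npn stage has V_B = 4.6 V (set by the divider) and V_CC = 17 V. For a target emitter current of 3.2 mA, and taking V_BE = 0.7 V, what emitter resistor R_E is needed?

V_E = V_B − V_BE = 4.6 − 0.7 = 3.9 V.
R_E = V_E / I_E = 3.9 / 3.2 = 1.22 kΩ.

R_E ≈ 1.2 kΩ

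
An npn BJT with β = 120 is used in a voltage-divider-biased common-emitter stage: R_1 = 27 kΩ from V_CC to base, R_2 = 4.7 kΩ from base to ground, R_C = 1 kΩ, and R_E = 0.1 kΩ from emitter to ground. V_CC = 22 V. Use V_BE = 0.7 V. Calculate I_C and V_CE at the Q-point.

I_C ≈ 19 mA, V_CE ≈ 0.98 V

Thevenize the base divider: V_Th = V_CC·R_2/(R_1+R_2) = 22×4.7/31.7 = 3.26 V, R_Th = R_1‖R_2 = 4 kΩ.
Base-emitter loop: V_Th = I_B·R_Th + V_BE + (β+1)I_B·R_E, so I_B = (3.26 − 0.7) / (4 + 121×0.1) = 0.159 mA.
I_C = β·I_B = 120×0.159 = 19.1 mA, and I_E = (β+1)I_B = 19.2 mA.
V_CE = V_CC − I_C·R_C − I_E·R_E = 22 − 19.1×1 − 19.2×0.1 = 0.984 V.
V_CE = 0.984 V > 0.2 V confirms active-region operation.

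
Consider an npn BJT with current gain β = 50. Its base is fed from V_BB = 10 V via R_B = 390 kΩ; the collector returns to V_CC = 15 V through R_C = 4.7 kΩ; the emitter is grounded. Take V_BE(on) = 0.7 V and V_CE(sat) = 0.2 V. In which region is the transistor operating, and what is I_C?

Assume active. Base-emitter loop: I_B = (V_BB − V_BE)/R_B = (10 − 0.7)/390 = 0.0238 mA.
I_C = β·I_B = 50×0.0238 = 1.19 mA.
V_CE = V_CC − I_C·R_C = 15 − 1.19×4.7 = 9.4 V > V_CE(sat), so the active-region assumption holds.

active; I_C ≈ 1.2 mA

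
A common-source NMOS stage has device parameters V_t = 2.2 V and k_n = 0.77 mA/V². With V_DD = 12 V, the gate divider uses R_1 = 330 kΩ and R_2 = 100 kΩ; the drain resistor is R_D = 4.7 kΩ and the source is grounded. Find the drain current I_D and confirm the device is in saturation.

V_G = V_DD·R_2/(R_1+R_2) = 12×100/430 = 2.79 V. With the source grounded, V_GS = V_G = 2.79 V.
Assume saturation: I_D = (k_n/2)(V_GS − V_t)² = (0.77/2)×(2.79 − 2.2)² = 0.385×0.591² = 0.134 mA.
V_DS = V_DD − I_D·R_D = 12 − 0.134×4.7 = 11.4 V.
Saturation requires V_DS ≥ V_GS − V_t = 0.591 V; 11.4 ≥ 0.591 ✓.

I_D ≈ 0.13 mA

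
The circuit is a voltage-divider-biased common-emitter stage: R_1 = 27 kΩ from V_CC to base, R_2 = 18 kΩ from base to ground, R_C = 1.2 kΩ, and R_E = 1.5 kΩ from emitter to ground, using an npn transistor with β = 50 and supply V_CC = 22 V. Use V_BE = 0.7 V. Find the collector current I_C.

Thevenize the base divider: V_Th = V_CC·R_2/(R_1+R_2) = 22×18/45 = 8.8 V, R_Th = R_1‖R_2 = 10.8 kΩ.
Base-emitter loop: V_Th = I_B·R_Th + V_BE + (β+1)I_B·R_E, so I_B = (8.8 − 0.7) / (10.8 + 51×1.5) = 0.0928 mA.
I_C = β·I_B = 50×0.0928 = 4.64 mA, and I_E = (β+1)I_B = 4.73 mA.
V_CE = V_CC − I_C·R_C − I_E·R_E = 22 − 4.64×1.2 − 4.73×1.5 = 9.34 V.
V_CE = 9.34 V > 0.2 V confirms active-region operation.

I_C ≈ 4.6 mA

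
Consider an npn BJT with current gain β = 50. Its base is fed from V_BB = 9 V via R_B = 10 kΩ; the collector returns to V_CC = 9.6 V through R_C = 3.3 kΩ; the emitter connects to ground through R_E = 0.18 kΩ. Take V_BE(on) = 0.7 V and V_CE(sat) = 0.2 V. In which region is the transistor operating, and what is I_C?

saturation; I_C ≈ 2.7 mA

Assume active: I_B = (9 − 0.7)/(10 + 51×0.18) = 0.433 mA, I_C = β·I_B = 21.6 mA.
Then V_CE = 9.6 − 21.6×3.3 − 22.1×0.18 = -65.8 V < 0.2 V — the active assumption fails.
Re-solve with V_CE = 0.2 V. KCL at the emitter: V_E/R_E = (V_BB−0.7−V_E)/R_B + (V_CC−0.2−V_E)/R_C, giving V_E = 0.617 V.
I_C = (V_CC − 0.2 − V_E)/R_C = (9.4 − 0.617)/3.3 = 2.66 mA.
Check: I_B = (8.3 − 0.617)/10 = 0.768 mA, and β·I_B = 38.4 mA > I_C, confirming saturation.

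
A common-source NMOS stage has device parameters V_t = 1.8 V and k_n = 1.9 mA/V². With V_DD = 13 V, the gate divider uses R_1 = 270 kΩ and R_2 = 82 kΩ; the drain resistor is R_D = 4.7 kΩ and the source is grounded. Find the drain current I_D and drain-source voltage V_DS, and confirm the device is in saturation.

I_D ≈ 1.4 mA, V_DS ≈ 6.3 V

V_G = V_DD·R_2/(R_1+R_2) = 13×82/352 = 3.03 V. With the source grounded, V_GS = V_G = 3.03 V.
Assume saturation: I_D = (k_n/2)(V_GS − V_t)² = (1.9/2)×(3.03 − 1.8)² = 0.95×1.23² = 1.43 mA.
V_DS = V_DD − I_D·R_D = 13 − 1.43×4.7 = 6.26 V.
Saturation requires V_DS ≥ V_GS − V_t = 1.23 V; 6.26 ≥ 1.23 ✓.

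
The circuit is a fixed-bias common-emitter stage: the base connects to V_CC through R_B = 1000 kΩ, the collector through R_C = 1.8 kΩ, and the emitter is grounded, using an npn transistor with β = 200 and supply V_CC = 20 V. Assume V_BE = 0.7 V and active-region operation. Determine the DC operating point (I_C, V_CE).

I_C ≈ 3.9 mA, V_CE ≈ 13 V

Base loop: V_CC = I_B·R_B + V_BE, so I_B = (20 − 0.7)/1000 kΩ = 0.0193 mA.
In the active region I_C = β·I_B = 200 × 0.0193 = 3.86 mA.
Collector loop: V_CE = V_CC − I_C·R_C = 20 − 3.86×1.8 = 13.1 V.
Since V_CE = 13.1 V > V_CE(sat) ≈ 0.2 V, the transistor is in the active region as assumed.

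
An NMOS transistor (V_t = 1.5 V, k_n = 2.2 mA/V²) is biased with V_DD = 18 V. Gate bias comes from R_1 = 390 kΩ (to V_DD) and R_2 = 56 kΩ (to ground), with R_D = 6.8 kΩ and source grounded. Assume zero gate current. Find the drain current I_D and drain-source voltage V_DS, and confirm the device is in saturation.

V_G = V_DD·R_2/(R_1+R_2) = 18×56/446 = 2.26 V. With the source grounded, V_GS = V_G = 2.26 V.
Assume saturation: I_D = (k_n/2)(V_GS − V_t)² = (2.2/2)×(2.26 − 1.5)² = 1.1×0.76² = 0.636 mA.
V_DS = V_DD − I_D·R_D = 18 − 0.636×6.8 = 13.7 V.
Saturation requires V_DS ≥ V_GS − V_t = 0.76 V; 13.7 ≥ 0.76 ✓.

I_D ≈ 0.64 mA, V_DS ≈ 14 V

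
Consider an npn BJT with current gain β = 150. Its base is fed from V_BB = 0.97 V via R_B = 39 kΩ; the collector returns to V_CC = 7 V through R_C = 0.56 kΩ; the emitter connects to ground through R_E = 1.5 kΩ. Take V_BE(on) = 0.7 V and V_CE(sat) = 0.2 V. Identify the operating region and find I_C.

Assume active. Base-emitter loop: I_B = (V_BB − V_BE)/(R_B + (β+1)R_E) = (0.97 − 0.7)/(39 + 151×1.5) = 0.00102 mA.
I_C = β·I_B = 150×0.00102 = 0.153 mA.
V_CE = V_CC − I_C·R_C − I_E·R_E = 7 − 0.153×0.56 − 0.154×1.5 = 6.68 V > V_CE(sat), so the active-region assumption holds.

active; I_C ≈ 0.15 mA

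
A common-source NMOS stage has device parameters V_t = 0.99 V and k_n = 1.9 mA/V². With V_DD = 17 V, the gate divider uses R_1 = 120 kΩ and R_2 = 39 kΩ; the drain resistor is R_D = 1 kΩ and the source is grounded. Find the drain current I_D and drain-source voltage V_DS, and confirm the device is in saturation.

V_G = V_DD·R_2/(R_1+R_2) = 17×39/159 = 4.17 V. With the source grounded, V_GS = V_G = 4.17 V.
Assume saturation: I_D = (k_n/2)(V_GS − V_t)² = (1.9/2)×(4.17 − 0.99)² = 0.95×3.18² = 9.61 mA.
V_DS = V_DD − I_D·R_D = 17 − 9.61×1 = 7.39 V.
Saturation requires V_DS ≥ V_GS − V_t = 3.18 V; 7.39 ≥ 3.18 ✓.

I_D ≈ 9.6 mA, V_DS ≈ 7.4 V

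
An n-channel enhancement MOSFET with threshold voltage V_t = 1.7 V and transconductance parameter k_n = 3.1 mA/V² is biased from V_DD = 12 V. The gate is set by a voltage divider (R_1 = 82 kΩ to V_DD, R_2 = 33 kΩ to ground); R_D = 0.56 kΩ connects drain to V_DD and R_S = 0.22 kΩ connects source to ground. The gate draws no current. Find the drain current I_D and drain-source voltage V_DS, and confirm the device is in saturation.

V_G = V_DD·R_2/(R_1+R_2) = 12×33/115 = 3.44 V.
Assume saturation: I_D = (k_n/2)(V_GS − V_t)² with V_GS = V_G − I_D·R_S = 3.44 − 0.22·I_D.
Substituting gives 0.075·I_D² − 2.19·I_D + 4.71 = 0, with roots I_D = 2.34 or 26.8 mA.
The root I_D = 26.8 mA gives V_GS = -2.46 V ≤ V_t, so take I_D = 2.34 mA.
Then V_GS = 2.93 V and V_DS = V_DD − I_D(R_D+R_S) = 12 − 2.34×0.78 = 10.2 V.
Saturation requires V_DS ≥ V_GS − V_t = 1.23 V; 10.2 ≥ 1.23 ✓.

I_D ≈ 2.3 mA, V_DS ≈ 10 V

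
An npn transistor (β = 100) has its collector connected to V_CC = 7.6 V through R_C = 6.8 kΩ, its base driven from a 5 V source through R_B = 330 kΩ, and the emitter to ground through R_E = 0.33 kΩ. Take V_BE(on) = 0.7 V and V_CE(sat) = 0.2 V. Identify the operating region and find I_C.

saturation; I_C ≈ 1 mA

Assume active: I_B = (5 − 0.7)/(330 + 101×0.33) = 0.0118 mA, I_C = β·I_B = 1.18 mA.
Then V_CE = 7.6 − 1.18×6.8 − 1.2×0.33 = -0.842 V < 0.2 V — the active assumption fails.
Re-solve with V_CE = 0.2 V. KCL at the emitter: V_E/R_E = (V_BB−0.7−V_E)/R_B + (V_CC−0.2−V_E)/R_C, giving V_E = 0.346 V.
I_C = (V_CC − 0.2 − V_E)/R_C = (7.4 − 0.346)/6.8 = 1.04 mA.
Check: I_B = (4.3 − 0.346)/330 = 0.012 mA, and β·I_B = 1.2 mA > I_C, confirming saturation.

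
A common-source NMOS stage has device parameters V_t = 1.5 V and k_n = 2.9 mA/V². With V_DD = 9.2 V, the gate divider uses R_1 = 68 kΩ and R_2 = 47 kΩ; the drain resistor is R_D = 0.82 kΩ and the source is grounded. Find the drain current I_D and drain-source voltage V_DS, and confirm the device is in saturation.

V_G = V_DD·R_2/(R_1+R_2) = 9.2×47/115 = 3.76 V. With the source grounded, V_GS = V_G = 3.76 V.
Assume saturation: I_D = (k_n/2)(V_GS − V_t)² = (2.9/2)×(3.76 − 1.5)² = 1.45×2.26² = 7.41 mA.
V_DS = V_DD − I_D·R_D = 9.2 − 7.41×0.82 = 3.13 V.
Saturation requires V_DS ≥ V_GS − V_t = 2.26 V; 3.13 ≥ 2.26 ✓.

I_D ≈ 7.4 mA, V_DS ≈ 3.1 V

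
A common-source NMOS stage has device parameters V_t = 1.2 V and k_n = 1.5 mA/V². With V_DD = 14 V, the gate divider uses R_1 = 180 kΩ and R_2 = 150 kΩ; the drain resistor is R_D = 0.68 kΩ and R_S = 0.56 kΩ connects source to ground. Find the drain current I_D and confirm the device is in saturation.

V_G = V_DD·R_2/(R_1+R_2) = 14×150/330 = 6.36 V.
Assume saturation: I_D = (k_n/2)(V_GS − V_t)² with V_GS = V_G − I_D·R_S = 6.36 − 0.56·I_D.
Substituting gives 0.235·I_D² − 5.34·I_D + 20 = 0, with roots I_D = 4.73 or 18 mA.
The root I_D = 18 mA gives V_GS = -3.69 V ≤ V_t, so take I_D = 4.73 mA.
Then V_GS = 3.71 V and V_DS = V_DD − I_D(R_D+R_S) = 14 − 4.73×1.24 = 8.13 V.
Saturation requires V_DS ≥ V_GS − V_t = 2.51 V; 8.13 ≥ 2.51 ✓.

I_D ≈ 4.7 mA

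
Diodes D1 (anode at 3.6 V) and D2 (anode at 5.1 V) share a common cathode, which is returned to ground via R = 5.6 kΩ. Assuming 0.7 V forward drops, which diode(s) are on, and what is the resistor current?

Only D2 conducts; I_R ≈ 0.79 mA

Assume both conduct. Then node N would need to be at both 3.6−0.7 = 2.9 V and 5.1−0.7 = 4.4 V, which is impossible.
Assume only D2 conducts: V_N = 5.1 − 0.7 = 4.4 V, so I_R = 4.4/5.6 = 0.786 mA.
Check D1: its anode-to-cathode voltage is 3.6 − 4.4 = -0.8 V < 0.7 V, so it is off. The assumption is consistent.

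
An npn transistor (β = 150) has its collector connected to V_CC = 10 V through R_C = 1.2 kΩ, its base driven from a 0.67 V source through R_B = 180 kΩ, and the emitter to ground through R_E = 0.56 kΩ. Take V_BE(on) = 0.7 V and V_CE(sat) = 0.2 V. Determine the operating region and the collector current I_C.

cutoff; I_C ≈ 0

V_BB = 0.67 V ≤ V_BE(on) = 0.7 V, so the base-emitter junction is not forward biased.
The transistor is in cutoff: I_B = I_C = 0.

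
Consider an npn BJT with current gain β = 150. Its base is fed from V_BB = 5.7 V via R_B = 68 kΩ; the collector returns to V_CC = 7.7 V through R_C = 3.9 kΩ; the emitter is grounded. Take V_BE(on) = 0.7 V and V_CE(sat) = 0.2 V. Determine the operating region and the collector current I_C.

saturation; I_C ≈ 1.9 mA

Assume active: I_B = (5.7 − 0.7)/68 = 0.0735 mA, giving I_C = β·I_B = 11 mA.
But then V_CE = 7.7 − 11×3.9 = -35.3 V < V_CE(sat) = 0.2 V — impossible in the active region.
So the transistor is saturated. With V_CE = 0.2 V, I_C = (V_CC − 0.2)/R_C = 7.5/3.9 = 1.92 mA.
Check: β·I_B = 11 mA > I_C = 1.92 mA, confirming saturation.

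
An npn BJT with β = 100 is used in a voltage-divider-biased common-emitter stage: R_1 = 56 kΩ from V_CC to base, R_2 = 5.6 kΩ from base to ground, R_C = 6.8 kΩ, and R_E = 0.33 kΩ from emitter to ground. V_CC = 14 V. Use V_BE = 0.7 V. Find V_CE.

Thevenize the base divider: V_Th = V_CC·R_2/(R_1+R_2) = 14×5.6/61.6 = 1.27 V, R_Th = R_1‖R_2 = 5.09 kΩ.
Base-emitter loop: V_Th = I_B·R_Th + V_BE + (β+1)I_B·R_E, so I_B = (1.27 − 0.7) / (5.09 + 101×0.33) = 0.0149 mA.
I_C = β·I_B = 100×0.0149 = 1.49 mA, and I_E = (β+1)I_B = 1.51 mA.
V_CE = V_CC − I_C·R_C − I_E·R_E = 14 − 1.49×6.8 − 1.51×0.33 = 3.37 V.
V_CE = 3.37 V > 0.2 V confirms active-region operation.

V_CE ≈ 3.4 V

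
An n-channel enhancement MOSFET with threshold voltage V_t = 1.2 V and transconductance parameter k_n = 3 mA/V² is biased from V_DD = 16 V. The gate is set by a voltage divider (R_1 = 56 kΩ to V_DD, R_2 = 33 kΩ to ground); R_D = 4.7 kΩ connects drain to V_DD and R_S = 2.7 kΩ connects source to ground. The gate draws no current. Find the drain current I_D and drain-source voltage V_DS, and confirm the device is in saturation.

I_D ≈ 1.4 mA, V_DS ≈ 5.7 V

V_G = V_DD·R_2/(R_1+R_2) = 16×33/89 = 5.93 V.
Assume saturation: I_D = (k_n/2)(V_GS − V_t)² with V_GS = V_G − I_D·R_S = 5.93 − 2.7·I_D.
Substituting gives 10.9·I_D² − 39.3·I_D + 33.6 = 0, with roots I_D = 1.4 or 2.2 mA.
The root I_D = 2.2 mA gives V_GS = -0.0115 V ≤ V_t, so take I_D = 1.4 mA.
Then V_GS = 2.16 V and V_DS = V_DD − I_D(R_D+R_S) = 16 − 1.4×7.4 = 5.67 V.
Saturation requires V_DS ≥ V_GS − V_t = 0.965 V; 5.67 ≥ 0.965 ✓.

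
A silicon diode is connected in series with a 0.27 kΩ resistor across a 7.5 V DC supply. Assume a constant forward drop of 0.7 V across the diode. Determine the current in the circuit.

KVL around the loop: 7.5 = V_D + I·R = 0.7 + I × 0.27 kΩ.
So I = (7.5 − 0.7) / 0.27 kΩ = 6.8 / 0.27 = 25.2 mA.

I ≈ 25 mA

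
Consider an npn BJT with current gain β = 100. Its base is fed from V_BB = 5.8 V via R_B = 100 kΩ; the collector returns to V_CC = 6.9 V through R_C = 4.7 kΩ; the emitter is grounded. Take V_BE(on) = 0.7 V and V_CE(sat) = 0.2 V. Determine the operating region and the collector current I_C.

saturation; I_C ≈ 1.4 mA

Assume active: I_B = (5.8 − 0.7)/100 = 0.051 mA, giving I_C = β·I_B = 5.1 mA.
But then V_CE = 6.9 − 5.1×4.7 = -17.1 V < V_CE(sat) = 0.2 V — impossible in the active region.
So the transistor is saturated. With V_CE = 0.2 V, I_C = (V_CC − 0.2)/R_C = 6.7/4.7 = 1.43 mA.
Check: β·I_B = 5.1 mA > I_C = 1.43 mA, confirming saturation.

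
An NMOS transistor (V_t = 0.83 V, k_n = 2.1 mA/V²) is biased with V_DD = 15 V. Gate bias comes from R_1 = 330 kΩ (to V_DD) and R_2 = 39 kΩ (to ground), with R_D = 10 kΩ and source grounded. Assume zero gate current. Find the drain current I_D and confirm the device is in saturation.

I_D ≈ 0.6 mA

V_G = V_DD·R_2/(R_1+R_2) = 15×39/369 = 1.59 V. With the source grounded, V_GS = V_G = 1.59 V.
Assume saturation: I_D = (k_n/2)(V_GS − V_t)² = (2.1/2)×(1.59 − 0.83)² = 1.05×0.755² = 0.599 mA.
V_DS = V_DD − I_D·R_D = 15 − 0.599×10 = 9.01 V.
Saturation requires V_DS ≥ V_GS − V_t = 0.755 V; 9.01 ≥ 0.755 ✓.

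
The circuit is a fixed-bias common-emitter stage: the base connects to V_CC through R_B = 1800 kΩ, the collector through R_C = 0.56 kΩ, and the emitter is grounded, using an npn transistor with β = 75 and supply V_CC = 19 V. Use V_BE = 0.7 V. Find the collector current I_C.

Base loop: V_CC = I_B·R_B + V_BE, so I_B = (19 − 0.7)/1800 kΩ = 0.0102 mA.
In the active region I_C = β·I_B = 75 × 0.0102 = 0.763 mA.
Collector loop: V_CE = V_CC − I_C·R_C = 19 − 0.763×0.56 = 18.6 V.
Since V_CE = 18.6 V > V_CE(sat) ≈ 0.2 V, the transistor is in the active region as assumed.

I_C ≈ 0.76 mA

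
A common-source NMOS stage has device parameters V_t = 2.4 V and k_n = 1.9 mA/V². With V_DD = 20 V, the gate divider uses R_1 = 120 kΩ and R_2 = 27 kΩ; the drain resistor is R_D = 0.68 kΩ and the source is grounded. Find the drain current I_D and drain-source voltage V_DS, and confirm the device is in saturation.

V_G = V_DD·R_2/(R_1+R_2) = 20×27/147 = 3.67 V. With the source grounded, V_GS = V_G = 3.67 V.
Assume saturation: I_D = (k_n/2)(V_GS − V_t)² = (1.9/2)×(3.67 − 2.4)² = 0.95×1.27² = 1.54 mA.
V_DS = V_DD − I_D·R_D = 20 − 1.54×0.68 = 19 V.
Saturation requires V_DS ≥ V_GS − V_t = 1.27 V; 19 ≥ 1.27 ✓.

I_D ≈ 1.5 mA, V_DS ≈ 19 V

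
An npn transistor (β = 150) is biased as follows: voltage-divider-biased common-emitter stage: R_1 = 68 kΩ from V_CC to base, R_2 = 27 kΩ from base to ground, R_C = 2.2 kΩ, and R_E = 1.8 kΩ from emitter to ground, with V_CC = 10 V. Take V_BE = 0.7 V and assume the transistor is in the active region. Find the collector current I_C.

I_C ≈ 1.1 mA

Thevenize the base divider: V_Th = V_CC·R_2/(R_1+R_2) = 10×27/95 = 2.84 V, R_Th = R_1‖R_2 = 19.3 kΩ.
Base-emitter loop: V_Th = I_B·R_Th + V_BE + (β+1)I_B·R_E, so I_B = (2.84 − 0.7) / (19.3 + 151×1.8) = 0.00736 mA.
I_C = β·I_B = 150×0.00736 = 1.1 mA, and I_E = (β+1)I_B = 1.11 mA.
V_CE = V_CC − I_C·R_C − I_E·R_E = 10 − 1.1×2.2 − 1.11×1.8 = 5.57 V.
V_CE = 5.57 V > 0.2 V confirms active-region operation.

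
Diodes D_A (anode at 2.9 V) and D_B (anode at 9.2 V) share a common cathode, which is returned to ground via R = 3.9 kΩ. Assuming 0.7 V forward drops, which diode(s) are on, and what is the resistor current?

Assume both conduct. Then node N would need to be at both 2.9−0.7 = 2.2 V and 9.2−0.7 = 8.5 V, which is impossible.
Assume only D_B conducts: V_N = 9.2 − 0.7 = 8.5 V, so I_R = 8.5/3.9 = 2.18 mA.
Check D_A: its anode-to-cathode voltage is 2.9 − 8.5 = -5.6 V < 0.7 V, so it is off. The assumption is consistent.

Only D_B conducts; I_R ≈ 2.2 mA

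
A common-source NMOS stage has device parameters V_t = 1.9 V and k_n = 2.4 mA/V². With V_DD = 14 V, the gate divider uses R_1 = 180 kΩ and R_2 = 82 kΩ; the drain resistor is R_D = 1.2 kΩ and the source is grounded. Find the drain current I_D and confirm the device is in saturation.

I_D ≈ 7.4 mA

V_G = V_DD·R_2/(R_1+R_2) = 14×82/262 = 4.38 V. With the source grounded, V_GS = V_G = 4.38 V.
Assume saturation: I_D = (k_n/2)(V_GS − V_t)² = (2.4/2)×(4.38 − 1.9)² = 1.2×2.48² = 7.39 mA.
V_DS = V_DD − I_D·R_D = 14 − 7.39×1.2 = 5.13 V.
Saturation requires V_DS ≥ V_GS − V_t = 2.48 V; 5.13 ≥ 2.48 ✓.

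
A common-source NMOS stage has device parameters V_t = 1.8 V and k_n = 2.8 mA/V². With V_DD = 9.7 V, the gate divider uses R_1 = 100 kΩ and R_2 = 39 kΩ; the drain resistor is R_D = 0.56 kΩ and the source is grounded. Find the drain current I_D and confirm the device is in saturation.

I_D ≈ 1.2 mA

V_G = V_DD·R_2/(R_1+R_2) = 9.7×39/139 = 2.72 V. With the source grounded, V_GS = V_G = 2.72 V.
Assume saturation: I_D = (k_n/2)(V_GS − V_t)² = (2.8/2)×(2.72 − 1.8)² = 1.4×0.922² = 1.19 mA.
V_DS = V_DD − I_D·R_D = 9.7 − 1.19×0.56 = 9.03 V.
Saturation requires V_DS ≥ V_GS − V_t = 0.922 V; 9.03 ≥ 0.922 ✓.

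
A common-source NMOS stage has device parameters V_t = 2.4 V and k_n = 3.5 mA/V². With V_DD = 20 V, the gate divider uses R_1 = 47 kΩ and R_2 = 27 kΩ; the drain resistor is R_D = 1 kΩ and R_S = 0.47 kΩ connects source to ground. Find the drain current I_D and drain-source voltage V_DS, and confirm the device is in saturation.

I_D ≈ 6.4 mA, V_DS ≈ 11 V

V_G = V_DD·R_2/(R_1+R_2) = 20×27/74 = 7.3 V.
Assume saturation: I_D = (k_n/2)(V_GS − V_t)² with V_GS = V_G − I_D·R_S = 7.3 − 0.47·I_D.
Substituting gives 0.387·I_D² − 9.06·I_D + 42 = 0, with roots I_D = 6.36 or 17.1 mA.
The root I_D = 17.1 mA gives V_GS = -0.723 V ≤ V_t, so take I_D = 6.36 mA.
Then V_GS = 4.31 V and V_DS = V_DD − I_D(R_D+R_S) = 20 − 6.36×1.47 = 10.6 V.
Saturation requires V_DS ≥ V_GS − V_t = 1.91 V; 10.6 ≥ 1.91 ✓.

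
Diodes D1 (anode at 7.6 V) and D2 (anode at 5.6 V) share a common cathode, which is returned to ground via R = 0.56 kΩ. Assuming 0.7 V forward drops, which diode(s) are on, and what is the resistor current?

Only D1 conducts; I_R ≈ 12 mA

Assume both conduct. Then node N would need to be at both 7.6−0.7 = 6.9 V and 5.6−0.7 = 4.9 V, which is impossible.
Assume only D1 conducts: V_N = 7.6 − 0.7 = 6.9 V, so I_R = 6.9/0.56 = 12.3 mA.
Check D2: its anode-to-cathode voltage is 5.6 − 6.9 = -1.3 V < 0.7 V, so it is off. The assumption is consistent.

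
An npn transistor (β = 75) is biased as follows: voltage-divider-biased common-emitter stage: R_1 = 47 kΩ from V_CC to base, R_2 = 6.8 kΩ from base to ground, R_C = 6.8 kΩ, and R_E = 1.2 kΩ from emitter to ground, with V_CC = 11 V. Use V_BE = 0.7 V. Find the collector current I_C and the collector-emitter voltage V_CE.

Thevenize the base divider: V_Th = V_CC·R_2/(R_1+R_2) = 11×6.8/53.8 = 1.39 V, R_Th = R_1‖R_2 = 5.94 kΩ.
Base-emitter loop: V_Th = I_B·R_Th + V_BE + (β+1)I_B·R_E, so I_B = (1.39 − 0.7) / (5.94 + 76×1.2) = 0.00711 mA.
I_C = β·I_B = 75×0.00711 = 0.533 mA, and I_E = (β+1)I_B = 0.54 mA.
V_CE = V_CC − I_C·R_C − I_E·R_E = 11 − 0.533×6.8 − 0.54×1.2 = 6.73 V.
V_CE = 6.73 V > 0.2 V confirms active-region operation.

I_C ≈ 0.53 mA, V_CE ≈ 6.7 V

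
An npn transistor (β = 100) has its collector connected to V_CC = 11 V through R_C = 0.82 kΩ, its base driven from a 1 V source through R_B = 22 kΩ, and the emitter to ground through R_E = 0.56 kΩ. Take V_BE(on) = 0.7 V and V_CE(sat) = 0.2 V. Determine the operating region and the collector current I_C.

Assume active. Base-emitter loop: I_B = (V_BB − V_BE)/(R_B + (β+1)R_E) = (1 − 0.7)/(22 + 101×0.56) = 0.00382 mA.
I_C = β·I_B = 100×0.00382 = 0.382 mA.
V_CE = V_CC − I_C·R_C − I_E·R_E = 11 − 0.382×0.82 − 0.386×0.56 = 10.5 V > V_CE(sat), so the active-region assumption holds.

active; I_C ≈ 0.38 mA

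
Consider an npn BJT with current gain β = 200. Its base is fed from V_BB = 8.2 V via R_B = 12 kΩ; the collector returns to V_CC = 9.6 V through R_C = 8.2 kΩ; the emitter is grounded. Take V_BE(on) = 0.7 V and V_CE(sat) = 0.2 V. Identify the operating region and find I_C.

saturation; I_C ≈ 1.1 mA

Assume active: I_B = (8.2 − 0.7)/12 = 0.625 mA, giving I_C = β·I_B = 125 mA.
But then V_CE = 9.6 − 125×8.2 = -1020 V < V_CE(sat) = 0.2 V — impossible in the active region.
So the transistor is saturated. With V_CE = 0.2 V, I_C = (V_CC − 0.2)/R_C = 9.4/8.2 = 1.15 mA.
Check: β·I_B = 125 mA > I_C = 1.15 mA, confirming saturation.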